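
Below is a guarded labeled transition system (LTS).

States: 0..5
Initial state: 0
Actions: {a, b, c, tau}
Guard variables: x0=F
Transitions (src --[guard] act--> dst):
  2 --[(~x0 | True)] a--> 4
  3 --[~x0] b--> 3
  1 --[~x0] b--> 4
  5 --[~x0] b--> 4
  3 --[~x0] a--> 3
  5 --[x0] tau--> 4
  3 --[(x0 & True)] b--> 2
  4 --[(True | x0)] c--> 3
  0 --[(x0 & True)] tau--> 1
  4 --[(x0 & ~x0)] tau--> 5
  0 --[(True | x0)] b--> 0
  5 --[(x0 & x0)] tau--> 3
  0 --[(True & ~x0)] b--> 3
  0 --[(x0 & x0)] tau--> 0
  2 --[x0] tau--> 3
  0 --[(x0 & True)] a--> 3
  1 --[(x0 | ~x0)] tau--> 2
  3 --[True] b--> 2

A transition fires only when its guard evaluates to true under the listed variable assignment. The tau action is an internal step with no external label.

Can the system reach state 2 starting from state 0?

Answer: REACHABLE

Analysis:
10 transition(s) survive guard evaluation.
depth 0: {0}
depth 1: {3}  cumulative {0,3}
depth 2: {2}  cumulative {0,2,3}
depth 3: {4}  cumulative {0,2,3,4}
R = {0,2,3,4}
trace reaching 2: b·b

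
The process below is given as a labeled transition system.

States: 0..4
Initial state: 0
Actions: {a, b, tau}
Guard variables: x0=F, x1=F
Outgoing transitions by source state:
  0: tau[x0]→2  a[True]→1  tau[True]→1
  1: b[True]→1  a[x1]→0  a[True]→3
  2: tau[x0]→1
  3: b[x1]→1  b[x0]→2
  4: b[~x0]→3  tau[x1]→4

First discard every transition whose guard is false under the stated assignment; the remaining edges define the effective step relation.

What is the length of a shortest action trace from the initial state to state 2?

Answer: UNREACHABLE

Analysis:
Layered search for 2:
  depth 0: {0}
  depth 1: {1}
  depth 2: {3}
2 never appears.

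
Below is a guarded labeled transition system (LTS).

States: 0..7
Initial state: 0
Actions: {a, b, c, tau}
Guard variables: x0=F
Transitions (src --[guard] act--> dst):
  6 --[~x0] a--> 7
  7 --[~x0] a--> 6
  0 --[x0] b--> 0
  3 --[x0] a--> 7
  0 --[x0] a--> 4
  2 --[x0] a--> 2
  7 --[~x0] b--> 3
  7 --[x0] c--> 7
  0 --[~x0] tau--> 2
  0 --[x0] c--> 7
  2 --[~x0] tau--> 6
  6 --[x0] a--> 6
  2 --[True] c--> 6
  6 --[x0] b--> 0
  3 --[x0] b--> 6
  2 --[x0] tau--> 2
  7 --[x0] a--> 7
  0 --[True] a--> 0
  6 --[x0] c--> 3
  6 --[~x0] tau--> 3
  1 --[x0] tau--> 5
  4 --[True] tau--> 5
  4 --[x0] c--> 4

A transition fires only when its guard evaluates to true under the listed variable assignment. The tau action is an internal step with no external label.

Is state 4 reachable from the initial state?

Guard filter leaves 9 enabled edge(s).
depth 0: {0}
depth 1: {2}  cumulative {0,2}
depth 2: {6}  cumulative {0,2,6}
depth 3: {3,7}  cumulative {0,2,3,6,7}
Reach set: {0,2,3,6,7}

Answer: UNREACHABLE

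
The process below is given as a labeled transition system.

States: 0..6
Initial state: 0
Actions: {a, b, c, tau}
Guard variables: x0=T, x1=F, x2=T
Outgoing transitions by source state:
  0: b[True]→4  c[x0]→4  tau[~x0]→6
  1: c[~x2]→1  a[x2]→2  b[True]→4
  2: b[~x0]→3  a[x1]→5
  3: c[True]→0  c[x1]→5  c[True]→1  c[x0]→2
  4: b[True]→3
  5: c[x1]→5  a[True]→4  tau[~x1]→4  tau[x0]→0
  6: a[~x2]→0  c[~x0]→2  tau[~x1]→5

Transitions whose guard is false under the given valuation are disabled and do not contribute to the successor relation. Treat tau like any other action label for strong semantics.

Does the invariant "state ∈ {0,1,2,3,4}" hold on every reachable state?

Answer: INVARIANT HOLDS

Working:
Safe = {0,1,2,3,4}
Reachable = {0,1,2,3,4}
  0: safe
  1: safe
  2: safe
  3: safe
  4: safe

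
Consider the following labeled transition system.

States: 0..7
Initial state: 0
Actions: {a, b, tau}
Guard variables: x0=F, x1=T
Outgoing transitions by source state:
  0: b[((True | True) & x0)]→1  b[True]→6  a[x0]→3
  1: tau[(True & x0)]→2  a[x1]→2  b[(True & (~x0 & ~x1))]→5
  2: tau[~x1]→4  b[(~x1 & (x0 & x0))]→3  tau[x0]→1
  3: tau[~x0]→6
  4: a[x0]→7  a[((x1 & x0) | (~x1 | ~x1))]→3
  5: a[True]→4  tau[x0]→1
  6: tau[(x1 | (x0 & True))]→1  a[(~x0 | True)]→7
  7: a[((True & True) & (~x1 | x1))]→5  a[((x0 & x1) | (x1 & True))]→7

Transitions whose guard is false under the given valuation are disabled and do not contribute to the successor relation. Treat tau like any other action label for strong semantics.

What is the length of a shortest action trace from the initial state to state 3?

BFS to 3:
  L0 = {0}
  L1 = {6}
  L2 = {1,7}
  L3 = {2,5}
  L4 = {4}
3 never appears.

Answer: UNREACHABLE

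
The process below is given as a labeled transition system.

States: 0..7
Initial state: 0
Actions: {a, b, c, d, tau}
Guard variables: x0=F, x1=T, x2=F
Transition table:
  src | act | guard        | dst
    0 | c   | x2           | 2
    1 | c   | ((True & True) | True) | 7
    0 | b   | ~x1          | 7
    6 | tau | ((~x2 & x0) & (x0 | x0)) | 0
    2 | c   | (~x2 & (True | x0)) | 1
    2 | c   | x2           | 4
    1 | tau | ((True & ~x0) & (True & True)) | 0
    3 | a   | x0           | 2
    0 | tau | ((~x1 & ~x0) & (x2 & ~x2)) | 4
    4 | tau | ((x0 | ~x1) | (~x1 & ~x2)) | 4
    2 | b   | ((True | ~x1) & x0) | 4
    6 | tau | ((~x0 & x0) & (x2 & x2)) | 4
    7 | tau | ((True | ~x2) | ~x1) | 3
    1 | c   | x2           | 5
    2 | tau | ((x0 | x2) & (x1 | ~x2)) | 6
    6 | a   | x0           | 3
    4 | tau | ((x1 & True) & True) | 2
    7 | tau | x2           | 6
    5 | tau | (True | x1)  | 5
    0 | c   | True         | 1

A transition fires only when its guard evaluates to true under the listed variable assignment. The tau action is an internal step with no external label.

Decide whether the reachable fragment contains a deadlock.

Reach set: {0,1,3,7}
  0: c→1  [deg 1]
  1: c→7  tau→0  [deg 2]
  3: ∅  [no exit]
  7: tau→3  [deg 1]
Path to 3: c·c·tau

Answer: DEADLOCK at state 3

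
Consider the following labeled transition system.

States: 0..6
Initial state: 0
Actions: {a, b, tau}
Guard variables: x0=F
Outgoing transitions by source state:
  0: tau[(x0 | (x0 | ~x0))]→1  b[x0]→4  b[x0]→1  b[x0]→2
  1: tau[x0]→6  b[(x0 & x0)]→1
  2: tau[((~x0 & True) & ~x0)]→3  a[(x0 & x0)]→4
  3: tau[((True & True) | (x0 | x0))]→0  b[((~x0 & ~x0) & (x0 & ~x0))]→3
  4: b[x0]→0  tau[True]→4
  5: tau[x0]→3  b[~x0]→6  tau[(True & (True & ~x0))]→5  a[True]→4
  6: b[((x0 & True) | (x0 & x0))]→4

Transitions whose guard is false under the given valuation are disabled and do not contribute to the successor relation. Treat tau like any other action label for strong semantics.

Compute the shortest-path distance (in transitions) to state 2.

Layered search for 2:
  Layer 0: {0}
  Layer 1: {1}
2 never appears.

Answer: UNREACHABLE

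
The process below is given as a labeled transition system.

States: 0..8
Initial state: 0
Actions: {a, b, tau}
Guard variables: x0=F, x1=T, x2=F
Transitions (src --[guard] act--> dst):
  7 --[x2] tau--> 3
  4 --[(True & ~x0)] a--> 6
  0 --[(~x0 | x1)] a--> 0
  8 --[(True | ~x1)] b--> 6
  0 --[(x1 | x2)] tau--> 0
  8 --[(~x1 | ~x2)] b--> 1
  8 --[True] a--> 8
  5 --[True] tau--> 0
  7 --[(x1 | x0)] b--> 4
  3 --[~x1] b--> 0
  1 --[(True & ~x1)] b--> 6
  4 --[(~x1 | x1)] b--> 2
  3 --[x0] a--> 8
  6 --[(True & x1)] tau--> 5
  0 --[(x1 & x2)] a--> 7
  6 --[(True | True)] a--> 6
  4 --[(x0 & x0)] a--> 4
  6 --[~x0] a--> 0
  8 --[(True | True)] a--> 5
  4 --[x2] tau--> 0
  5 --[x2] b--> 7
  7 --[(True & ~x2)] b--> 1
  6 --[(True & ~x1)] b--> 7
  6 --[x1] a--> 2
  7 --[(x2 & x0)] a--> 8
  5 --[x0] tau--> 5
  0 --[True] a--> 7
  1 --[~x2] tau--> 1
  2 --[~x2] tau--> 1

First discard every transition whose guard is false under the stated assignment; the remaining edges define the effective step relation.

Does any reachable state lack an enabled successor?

Answer: DEADLOCK-FREE

Analysis:
Reach set: {0,1,2,4,5,6,7}
  0: a→0  a→7  tau→0  [3 exit(s)]
  1: tau→1  [1 exit(s)]
  2: tau→1  [1 exit(s)]
  4: a→6  b→2  [2 exit(s)]
  5: tau→0  [1 exit(s)]
  6: a→0  a→2  a→6  tau→5  [4 exit(s)]
  7: b→1  b→4  [2 exit(s)]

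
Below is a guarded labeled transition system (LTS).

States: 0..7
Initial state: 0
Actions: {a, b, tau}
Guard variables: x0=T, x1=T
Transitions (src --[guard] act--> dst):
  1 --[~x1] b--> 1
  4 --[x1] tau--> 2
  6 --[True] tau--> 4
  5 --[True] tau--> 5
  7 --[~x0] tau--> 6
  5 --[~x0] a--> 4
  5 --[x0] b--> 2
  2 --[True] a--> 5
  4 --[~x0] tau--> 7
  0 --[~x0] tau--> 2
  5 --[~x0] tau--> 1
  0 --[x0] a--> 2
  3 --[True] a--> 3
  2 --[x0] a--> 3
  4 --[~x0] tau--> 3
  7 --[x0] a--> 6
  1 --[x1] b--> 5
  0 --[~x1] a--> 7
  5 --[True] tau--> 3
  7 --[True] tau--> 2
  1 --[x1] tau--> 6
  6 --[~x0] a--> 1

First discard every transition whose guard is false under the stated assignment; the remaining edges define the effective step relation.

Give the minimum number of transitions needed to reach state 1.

Breadth-first toward 1:
  Layer 0: {0}
  Layer 1: {2}
  Layer 2: {3,5}
1 never appears.

Answer: UNREACHABLE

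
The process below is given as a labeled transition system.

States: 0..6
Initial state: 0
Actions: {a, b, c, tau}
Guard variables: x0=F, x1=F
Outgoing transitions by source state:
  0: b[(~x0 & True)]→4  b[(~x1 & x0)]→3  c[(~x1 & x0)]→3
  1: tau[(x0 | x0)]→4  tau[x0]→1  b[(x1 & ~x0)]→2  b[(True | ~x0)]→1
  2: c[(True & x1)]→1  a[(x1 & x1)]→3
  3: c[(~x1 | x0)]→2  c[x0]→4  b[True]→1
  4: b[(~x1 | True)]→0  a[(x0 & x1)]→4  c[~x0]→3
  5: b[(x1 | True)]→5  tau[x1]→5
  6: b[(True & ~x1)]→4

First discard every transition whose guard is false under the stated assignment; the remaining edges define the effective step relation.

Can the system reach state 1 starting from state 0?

After dropping false guards: 8 live edges.
depth 0: {0}
depth 1: {4}  now seen {0,4}
depth 2: {3}  now seen {0,3,4}
depth 3: {1,2}  now seen {0,1,2,3,4}
Reach set: {0,1,2,3,4}
trace reaching 1: b·c·b

Answer: REACHABLE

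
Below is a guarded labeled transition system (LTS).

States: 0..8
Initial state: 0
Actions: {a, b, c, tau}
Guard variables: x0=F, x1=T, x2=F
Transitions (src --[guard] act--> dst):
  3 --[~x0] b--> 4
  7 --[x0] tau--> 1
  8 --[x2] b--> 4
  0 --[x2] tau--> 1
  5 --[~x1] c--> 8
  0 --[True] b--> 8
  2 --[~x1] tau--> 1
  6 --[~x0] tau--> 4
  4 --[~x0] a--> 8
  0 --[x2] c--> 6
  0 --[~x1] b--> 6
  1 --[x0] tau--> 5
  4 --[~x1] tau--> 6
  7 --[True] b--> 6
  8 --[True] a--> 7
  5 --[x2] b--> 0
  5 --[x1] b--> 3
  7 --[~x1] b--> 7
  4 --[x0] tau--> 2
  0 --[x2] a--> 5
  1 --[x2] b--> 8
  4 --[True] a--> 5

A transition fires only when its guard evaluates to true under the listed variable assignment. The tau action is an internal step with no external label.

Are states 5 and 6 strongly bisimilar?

Answer: NOT BISIMILAR

Working:
Compute ~ classes (split until stable):
  P[0] = {{0,1,2,3,4,5,6,7,8}}
  P[1] = {{0,3,5,7},{1,2},{4,8},{6}}
  P[2] = {{0,3},{1,2},{4},{5},{6},{7},{8}}
  P[3] = {{0},{1,2},{3},{4},{5},{6},{7},{8}}
8 equivalence class(es) (converged in 4)
5∈{5}, 6∈{6}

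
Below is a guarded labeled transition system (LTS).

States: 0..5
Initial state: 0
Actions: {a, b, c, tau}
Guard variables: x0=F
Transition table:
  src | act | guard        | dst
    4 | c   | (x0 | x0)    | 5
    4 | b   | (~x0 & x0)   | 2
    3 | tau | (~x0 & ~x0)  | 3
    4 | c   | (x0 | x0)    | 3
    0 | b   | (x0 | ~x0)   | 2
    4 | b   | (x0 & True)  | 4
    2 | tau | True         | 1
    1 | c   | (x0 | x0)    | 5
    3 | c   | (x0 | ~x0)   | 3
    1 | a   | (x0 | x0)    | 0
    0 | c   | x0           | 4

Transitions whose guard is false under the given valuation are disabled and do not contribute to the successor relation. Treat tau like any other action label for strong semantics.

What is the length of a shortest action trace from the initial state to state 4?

BFS to 4:
  depth 0: {0}
  depth 1: {2}
  depth 2: {1}
4 never appears.

Answer: UNREACHABLE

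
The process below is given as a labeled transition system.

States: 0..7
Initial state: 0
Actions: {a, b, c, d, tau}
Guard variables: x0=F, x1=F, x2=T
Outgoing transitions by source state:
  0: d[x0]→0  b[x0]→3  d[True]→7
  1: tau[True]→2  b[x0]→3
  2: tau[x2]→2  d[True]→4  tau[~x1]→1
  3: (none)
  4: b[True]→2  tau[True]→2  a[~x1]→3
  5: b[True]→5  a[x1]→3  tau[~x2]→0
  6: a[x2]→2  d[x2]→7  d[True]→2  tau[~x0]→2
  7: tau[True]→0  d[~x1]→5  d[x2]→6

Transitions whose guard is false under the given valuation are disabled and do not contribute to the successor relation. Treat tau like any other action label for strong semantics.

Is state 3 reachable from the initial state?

Answer: REACHABLE

Trace:
Guard filter leaves 16 enabled edge(s).
L0 = {0}
L1 = {7}  total {0,7}
L2 = {5,6}  total {0,5,6,7}
L3 = {2}  total {0,2,5,6,7}
L4 = {1,4}  total {0,1,2,4,5,6,7}
L5 = {3}  total {0,1,2,3,4,5,6,7}
Reachable = {0,1,2,3,4,5,6,7}
witness 3: d·d·a·d·a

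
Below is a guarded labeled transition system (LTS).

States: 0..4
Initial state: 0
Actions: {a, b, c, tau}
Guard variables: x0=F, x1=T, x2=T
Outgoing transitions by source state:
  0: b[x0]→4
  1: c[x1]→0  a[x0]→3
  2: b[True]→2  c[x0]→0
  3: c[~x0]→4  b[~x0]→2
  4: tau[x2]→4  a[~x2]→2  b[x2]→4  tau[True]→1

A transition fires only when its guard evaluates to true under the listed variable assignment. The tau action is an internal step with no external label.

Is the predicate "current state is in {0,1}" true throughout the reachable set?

Allowed set {0,1}
R = {0}
  0: safe

Answer: INVARIANT HOLDS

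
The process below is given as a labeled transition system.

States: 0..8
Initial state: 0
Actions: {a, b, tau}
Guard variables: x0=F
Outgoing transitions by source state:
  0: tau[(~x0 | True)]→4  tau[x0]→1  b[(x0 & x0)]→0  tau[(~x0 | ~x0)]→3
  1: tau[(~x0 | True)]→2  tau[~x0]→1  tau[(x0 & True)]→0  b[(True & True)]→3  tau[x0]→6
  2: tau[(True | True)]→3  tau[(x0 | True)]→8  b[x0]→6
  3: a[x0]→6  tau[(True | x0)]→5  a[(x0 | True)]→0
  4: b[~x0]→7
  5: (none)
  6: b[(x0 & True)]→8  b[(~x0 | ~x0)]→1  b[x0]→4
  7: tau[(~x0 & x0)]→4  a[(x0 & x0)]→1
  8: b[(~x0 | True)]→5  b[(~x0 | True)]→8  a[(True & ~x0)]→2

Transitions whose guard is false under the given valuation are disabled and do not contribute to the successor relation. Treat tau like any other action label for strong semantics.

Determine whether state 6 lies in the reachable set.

Answer: UNREACHABLE

Analysis:
14 transition(s) survive guard evaluation.
depth 0: {0}
depth 1: {3,4}  now seen {0,3,4}
depth 2: {5,7}  now seen {0,3,4,5,7}
R = {0,3,4,5,7}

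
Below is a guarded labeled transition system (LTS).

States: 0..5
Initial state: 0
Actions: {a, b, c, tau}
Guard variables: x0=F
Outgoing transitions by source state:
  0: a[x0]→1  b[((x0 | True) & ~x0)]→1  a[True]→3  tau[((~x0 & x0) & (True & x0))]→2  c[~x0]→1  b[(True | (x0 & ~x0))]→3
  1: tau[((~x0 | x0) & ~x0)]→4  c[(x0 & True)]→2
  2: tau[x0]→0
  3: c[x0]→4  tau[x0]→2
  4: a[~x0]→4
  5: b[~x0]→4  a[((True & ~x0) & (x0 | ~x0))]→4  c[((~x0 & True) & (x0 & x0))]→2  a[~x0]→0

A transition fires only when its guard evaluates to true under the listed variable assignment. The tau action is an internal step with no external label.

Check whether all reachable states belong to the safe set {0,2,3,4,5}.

Allowed set {0,2,3,4,5}
Reachable = {0,1,3,4}
  0: ✓
  1: ✗ unsafe
  3: ✓
  4: ✓
reach 1 via b — violates

Answer: INVARIANT VIOLATED at state 1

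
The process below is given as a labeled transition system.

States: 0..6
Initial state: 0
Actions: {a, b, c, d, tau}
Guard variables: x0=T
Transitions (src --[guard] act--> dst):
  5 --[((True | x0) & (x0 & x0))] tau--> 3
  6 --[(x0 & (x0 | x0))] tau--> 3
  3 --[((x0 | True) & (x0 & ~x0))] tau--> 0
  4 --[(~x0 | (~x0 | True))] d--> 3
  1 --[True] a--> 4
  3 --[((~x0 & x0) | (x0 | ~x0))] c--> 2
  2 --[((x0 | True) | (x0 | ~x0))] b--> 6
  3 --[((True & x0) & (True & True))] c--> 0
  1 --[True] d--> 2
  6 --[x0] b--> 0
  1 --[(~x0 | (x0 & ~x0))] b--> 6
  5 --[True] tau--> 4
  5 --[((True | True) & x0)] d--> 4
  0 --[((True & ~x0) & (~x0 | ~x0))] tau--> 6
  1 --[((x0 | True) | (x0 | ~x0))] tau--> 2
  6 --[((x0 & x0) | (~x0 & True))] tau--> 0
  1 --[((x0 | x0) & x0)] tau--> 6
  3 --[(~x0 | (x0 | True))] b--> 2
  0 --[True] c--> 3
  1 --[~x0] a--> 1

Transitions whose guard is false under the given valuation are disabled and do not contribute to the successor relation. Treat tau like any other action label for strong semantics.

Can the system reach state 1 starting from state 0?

After dropping false guards: 16 live edges.
L0 = {0}
L1 = {3}  cumulative {0,3}
L2 = {2}  cumulative {0,2,3}
L3 = {6}  cumulative {0,2,3,6}
Reach set: {0,2,3,6}

Answer: UNREACHABLE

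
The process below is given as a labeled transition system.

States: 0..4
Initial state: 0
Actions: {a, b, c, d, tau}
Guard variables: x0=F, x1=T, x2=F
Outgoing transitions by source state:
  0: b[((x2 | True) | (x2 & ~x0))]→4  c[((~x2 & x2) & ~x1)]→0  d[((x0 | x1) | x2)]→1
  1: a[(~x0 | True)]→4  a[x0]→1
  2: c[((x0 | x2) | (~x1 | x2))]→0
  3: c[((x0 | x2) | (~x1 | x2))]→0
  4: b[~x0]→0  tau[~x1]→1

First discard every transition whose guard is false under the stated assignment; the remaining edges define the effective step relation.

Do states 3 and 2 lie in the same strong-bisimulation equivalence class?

Answer: BISIMILAR

Trace:
Compute ~ classes (split until stable):
  round 0: {{0,1,2,3,4}}
  round 1: {{0},{1},{2,3},{4}}
stable after 2 split(s): 4 block(s)
[3]={2,3}  [2]={2,3}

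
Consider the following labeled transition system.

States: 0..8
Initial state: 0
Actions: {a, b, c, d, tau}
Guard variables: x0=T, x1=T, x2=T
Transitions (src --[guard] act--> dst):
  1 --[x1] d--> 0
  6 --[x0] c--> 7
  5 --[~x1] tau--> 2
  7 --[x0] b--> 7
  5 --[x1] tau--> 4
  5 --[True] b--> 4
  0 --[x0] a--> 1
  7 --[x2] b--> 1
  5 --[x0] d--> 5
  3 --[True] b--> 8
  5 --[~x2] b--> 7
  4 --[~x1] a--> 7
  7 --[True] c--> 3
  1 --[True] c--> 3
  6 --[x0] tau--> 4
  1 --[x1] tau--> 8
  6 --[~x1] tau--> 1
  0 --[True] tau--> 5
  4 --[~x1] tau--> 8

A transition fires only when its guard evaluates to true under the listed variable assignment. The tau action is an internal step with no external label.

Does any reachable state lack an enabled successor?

Reachable = {0,1,3,4,5,8}
  0: a→1  tau→5  [2 exit(s)]
  1: c→3  d→0  tau→8  [3 exit(s)]
  3: b→8  [1 exit(s)]
  4: ∅  [deadlock]
  5: b→4  d→5  tau→4  [3 exit(s)]
  8: ∅  [deadlock]
Path to 4: tau·tau

Answer: DEADLOCK at state 4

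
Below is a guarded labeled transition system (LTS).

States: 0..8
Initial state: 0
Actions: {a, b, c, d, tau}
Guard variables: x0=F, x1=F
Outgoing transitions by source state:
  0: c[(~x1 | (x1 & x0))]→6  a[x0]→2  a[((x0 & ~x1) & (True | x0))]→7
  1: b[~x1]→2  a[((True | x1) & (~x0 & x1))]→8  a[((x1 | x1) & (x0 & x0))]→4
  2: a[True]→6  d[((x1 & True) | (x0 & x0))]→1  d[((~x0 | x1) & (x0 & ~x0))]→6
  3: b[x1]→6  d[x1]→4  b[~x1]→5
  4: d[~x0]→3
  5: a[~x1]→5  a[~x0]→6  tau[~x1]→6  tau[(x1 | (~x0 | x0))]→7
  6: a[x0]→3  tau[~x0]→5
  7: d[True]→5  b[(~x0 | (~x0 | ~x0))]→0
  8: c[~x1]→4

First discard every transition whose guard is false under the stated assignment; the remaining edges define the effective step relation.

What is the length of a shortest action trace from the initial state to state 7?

Answer: 3

Trace:
Layered search for 7:
  L0 = {0}
  L1 = {6}
  L2 = {5}
  L3 = {7}
depth(7)=3, e.g. c·tau·tau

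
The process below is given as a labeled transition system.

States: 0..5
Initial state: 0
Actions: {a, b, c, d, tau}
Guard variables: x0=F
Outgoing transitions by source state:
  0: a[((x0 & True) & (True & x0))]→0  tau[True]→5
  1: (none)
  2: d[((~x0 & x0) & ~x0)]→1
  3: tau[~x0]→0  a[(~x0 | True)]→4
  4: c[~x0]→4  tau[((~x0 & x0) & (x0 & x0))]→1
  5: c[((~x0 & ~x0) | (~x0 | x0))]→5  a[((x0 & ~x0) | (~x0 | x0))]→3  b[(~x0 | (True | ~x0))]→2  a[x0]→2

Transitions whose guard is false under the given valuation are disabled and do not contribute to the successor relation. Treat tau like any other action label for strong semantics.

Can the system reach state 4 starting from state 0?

7 transition(s) survive guard evaluation.
L0 = {0}
L1 = {5}  now seen {0,5}
L2 = {2,3}  now seen {0,2,3,5}
L3 = {4}  now seen {0,2,3,4,5}
R = {0,2,3,4,5}
trace reaching 4: tau·a·a

Answer: REACHABLE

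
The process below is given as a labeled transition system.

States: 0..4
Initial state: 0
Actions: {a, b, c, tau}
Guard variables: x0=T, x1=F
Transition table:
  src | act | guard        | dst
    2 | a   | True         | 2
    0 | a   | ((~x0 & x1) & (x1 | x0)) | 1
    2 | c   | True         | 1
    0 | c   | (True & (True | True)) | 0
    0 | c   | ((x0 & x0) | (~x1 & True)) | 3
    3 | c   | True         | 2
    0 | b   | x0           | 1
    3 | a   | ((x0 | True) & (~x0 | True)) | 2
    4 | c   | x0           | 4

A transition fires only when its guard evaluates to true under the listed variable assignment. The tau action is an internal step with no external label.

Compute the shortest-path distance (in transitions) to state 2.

BFS to 2:
  Layer 0: {0}
  Layer 1: {1,3}
  Layer 2: {2}
depth(2)=2, e.g. c·a

Answer: 2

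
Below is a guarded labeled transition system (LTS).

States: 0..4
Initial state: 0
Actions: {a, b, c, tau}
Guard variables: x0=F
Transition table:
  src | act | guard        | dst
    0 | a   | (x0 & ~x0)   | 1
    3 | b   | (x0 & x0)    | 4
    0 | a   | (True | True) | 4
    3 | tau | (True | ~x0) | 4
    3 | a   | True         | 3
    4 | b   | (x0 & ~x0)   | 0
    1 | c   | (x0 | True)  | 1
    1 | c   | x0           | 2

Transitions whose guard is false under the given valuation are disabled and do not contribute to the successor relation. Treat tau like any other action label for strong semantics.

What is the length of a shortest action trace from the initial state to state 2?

Answer: UNREACHABLE

Analysis:
BFS to 2:
  depth 0: {0}
  depth 1: {4}
2 never appears.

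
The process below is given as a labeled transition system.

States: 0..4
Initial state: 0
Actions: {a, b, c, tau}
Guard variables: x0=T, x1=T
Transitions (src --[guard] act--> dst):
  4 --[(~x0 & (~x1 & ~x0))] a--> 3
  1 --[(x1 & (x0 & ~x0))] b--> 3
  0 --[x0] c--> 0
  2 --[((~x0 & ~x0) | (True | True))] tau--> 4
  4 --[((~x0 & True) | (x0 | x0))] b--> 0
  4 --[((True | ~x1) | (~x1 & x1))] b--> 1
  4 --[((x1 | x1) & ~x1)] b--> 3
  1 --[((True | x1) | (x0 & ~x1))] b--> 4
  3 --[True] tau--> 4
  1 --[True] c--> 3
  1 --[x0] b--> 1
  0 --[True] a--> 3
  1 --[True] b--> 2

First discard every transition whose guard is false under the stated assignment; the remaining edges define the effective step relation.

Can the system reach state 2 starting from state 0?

10 transition(s) survive guard evaluation.
Layer 0: {0}
Layer 1: {3}  total {0,3}
Layer 2: {4}  total {0,3,4}
Layer 3: {1}  total {0,1,3,4}
Layer 4: {2}  total {0,1,2,3,4}
Reach set: {0,1,2,3,4}
Path to 2: a·tau·b·b

Answer: REACHABLE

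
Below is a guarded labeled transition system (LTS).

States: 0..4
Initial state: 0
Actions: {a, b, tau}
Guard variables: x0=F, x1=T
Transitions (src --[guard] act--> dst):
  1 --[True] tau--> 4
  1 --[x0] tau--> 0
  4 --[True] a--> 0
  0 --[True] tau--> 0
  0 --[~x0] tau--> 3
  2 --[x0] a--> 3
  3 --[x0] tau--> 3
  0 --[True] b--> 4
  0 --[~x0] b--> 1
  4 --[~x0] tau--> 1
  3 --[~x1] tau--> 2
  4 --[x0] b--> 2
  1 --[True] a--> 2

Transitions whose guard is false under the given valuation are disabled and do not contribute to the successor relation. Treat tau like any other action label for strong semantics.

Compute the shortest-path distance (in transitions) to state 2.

Answer: 2

Trace:
Layered search for 2:
  L0 = {0}
  L1 = {1,3,4}
  L2 = {2}
first hit 2 at d=2 via b·a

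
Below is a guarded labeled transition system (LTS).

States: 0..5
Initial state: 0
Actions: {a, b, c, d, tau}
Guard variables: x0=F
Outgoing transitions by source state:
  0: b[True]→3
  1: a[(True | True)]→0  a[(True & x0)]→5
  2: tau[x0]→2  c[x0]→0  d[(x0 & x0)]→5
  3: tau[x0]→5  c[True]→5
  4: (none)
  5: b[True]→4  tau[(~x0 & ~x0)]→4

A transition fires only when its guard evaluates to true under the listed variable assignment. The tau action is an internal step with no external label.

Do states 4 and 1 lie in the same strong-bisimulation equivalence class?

Bisimulation quotient by refinement:
  π0 = {{0,1,2,3,4,5}}
  π1 = {{0},{1},{2,4},{3},{5}}
Fixed point at round 2; 5 class(es).
[4]={2,4}  [1]={1}

Answer: NOT BISIMILAR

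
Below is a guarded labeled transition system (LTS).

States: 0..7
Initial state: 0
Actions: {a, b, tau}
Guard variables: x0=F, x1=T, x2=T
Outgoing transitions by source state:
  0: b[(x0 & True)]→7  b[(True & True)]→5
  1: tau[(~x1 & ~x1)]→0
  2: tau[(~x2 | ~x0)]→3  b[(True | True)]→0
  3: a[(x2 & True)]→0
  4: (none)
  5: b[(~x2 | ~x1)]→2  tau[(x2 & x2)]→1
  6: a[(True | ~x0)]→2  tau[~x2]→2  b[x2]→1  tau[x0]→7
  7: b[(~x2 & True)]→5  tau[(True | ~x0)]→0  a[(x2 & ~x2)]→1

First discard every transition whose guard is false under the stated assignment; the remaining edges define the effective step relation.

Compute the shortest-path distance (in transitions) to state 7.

Answer: UNREACHABLE

Working:
Breadth-first toward 7:
  depth 0: {0}
  depth 1: {5}
  depth 2: {1}
7 never appears.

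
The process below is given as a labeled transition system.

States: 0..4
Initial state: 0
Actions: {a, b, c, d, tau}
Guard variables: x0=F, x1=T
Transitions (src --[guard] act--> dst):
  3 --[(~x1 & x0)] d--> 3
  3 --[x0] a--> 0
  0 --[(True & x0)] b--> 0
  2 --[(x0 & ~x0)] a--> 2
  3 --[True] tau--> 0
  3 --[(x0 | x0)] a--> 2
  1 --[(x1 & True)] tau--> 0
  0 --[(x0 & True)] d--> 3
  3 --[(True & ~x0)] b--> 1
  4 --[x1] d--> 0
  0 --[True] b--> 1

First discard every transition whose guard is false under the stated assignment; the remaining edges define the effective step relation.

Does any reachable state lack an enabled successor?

R = {0,1}
  0: b→1  [1 out]
  1: tau→0  [1 out]

Answer: DEADLOCK-FREE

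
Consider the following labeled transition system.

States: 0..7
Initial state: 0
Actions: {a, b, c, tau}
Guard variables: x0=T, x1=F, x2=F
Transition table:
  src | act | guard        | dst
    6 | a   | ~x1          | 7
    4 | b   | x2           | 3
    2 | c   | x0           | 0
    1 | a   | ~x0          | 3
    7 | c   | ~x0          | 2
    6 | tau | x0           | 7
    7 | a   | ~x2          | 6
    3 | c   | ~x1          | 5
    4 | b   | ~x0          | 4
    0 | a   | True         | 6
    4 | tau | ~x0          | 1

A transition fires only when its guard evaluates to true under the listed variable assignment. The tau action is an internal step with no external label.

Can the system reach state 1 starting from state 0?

6 transition(s) survive guard evaluation.
depth 0: {0}
depth 1: {6}  now seen {0,6}
depth 2: {7}  now seen {0,6,7}
Reach set: {0,6,7}

Answer: UNREACHABLE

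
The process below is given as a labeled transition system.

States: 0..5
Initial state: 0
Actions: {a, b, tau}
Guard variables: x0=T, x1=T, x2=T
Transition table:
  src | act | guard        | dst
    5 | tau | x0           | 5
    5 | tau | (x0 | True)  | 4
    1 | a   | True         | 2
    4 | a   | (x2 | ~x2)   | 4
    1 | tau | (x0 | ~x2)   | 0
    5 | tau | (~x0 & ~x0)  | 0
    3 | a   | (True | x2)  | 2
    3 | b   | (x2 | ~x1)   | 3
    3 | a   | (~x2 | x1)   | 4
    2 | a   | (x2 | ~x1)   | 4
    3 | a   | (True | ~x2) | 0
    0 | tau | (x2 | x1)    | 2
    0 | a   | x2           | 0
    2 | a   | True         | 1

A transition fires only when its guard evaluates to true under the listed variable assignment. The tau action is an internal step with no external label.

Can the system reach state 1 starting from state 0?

After dropping false guards: 13 live edges.
Layer 0: {0}
Layer 1: {2}  now seen {0,2}
Layer 2: {1,4}  now seen {0,1,2,4}
R = {0,1,2,4}
Path to 1: tau·a

Answer: REACHABLE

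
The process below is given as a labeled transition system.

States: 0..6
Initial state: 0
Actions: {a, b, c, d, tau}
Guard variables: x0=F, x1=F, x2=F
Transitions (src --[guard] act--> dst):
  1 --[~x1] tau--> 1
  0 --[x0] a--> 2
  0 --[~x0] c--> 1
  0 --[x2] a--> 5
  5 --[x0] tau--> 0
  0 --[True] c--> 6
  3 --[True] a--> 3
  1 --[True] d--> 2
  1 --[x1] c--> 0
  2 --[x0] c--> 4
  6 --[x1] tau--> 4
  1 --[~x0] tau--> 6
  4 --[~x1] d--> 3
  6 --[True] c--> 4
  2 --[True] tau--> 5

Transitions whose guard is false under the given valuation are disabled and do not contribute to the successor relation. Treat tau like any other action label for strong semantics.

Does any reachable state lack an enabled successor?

R = {0,1,2,3,4,5,6}
  0: c→1  c→6  [deg 2]
  1: d→2  tau→1  tau→6  [deg 3]
  2: tau→5  [deg 1]
  3: a→3  [deg 1]
  4: d→3  [deg 1]
  5: ∅  [deadlock]
  6: c→4  [deg 1]
Path to 5: c·d·tau

Answer: DEADLOCK at state 5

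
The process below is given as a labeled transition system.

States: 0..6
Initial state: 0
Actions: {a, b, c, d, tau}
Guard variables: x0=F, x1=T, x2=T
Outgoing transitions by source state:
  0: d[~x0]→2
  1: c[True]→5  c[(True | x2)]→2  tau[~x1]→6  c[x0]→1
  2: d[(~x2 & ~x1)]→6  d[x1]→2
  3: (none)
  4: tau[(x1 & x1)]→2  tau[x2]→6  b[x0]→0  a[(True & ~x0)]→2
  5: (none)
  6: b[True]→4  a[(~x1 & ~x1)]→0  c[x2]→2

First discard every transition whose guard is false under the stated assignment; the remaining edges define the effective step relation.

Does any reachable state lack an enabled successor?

Reachable = {0,2}
  0: d→2  [1 out]
  2: d→2  [1 out]

Answer: DEADLOCK-FREE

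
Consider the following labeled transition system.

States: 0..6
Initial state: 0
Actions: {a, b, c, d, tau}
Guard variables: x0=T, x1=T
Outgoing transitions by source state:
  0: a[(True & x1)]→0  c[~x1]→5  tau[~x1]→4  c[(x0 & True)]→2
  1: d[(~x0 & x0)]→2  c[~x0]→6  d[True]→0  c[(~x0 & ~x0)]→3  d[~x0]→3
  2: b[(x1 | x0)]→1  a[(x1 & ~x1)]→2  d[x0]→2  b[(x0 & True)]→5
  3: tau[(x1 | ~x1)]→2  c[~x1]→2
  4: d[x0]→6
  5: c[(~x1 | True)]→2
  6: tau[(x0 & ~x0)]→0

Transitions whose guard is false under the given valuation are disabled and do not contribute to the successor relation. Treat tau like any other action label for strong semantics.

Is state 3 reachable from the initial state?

9 transition(s) survive guard evaluation.
depth 0: {0}
depth 1: {2}  now seen {0,2}
depth 2: {1,5}  now seen {0,1,2,5}
R = {0,1,2,5}

Answer: UNREACHABLE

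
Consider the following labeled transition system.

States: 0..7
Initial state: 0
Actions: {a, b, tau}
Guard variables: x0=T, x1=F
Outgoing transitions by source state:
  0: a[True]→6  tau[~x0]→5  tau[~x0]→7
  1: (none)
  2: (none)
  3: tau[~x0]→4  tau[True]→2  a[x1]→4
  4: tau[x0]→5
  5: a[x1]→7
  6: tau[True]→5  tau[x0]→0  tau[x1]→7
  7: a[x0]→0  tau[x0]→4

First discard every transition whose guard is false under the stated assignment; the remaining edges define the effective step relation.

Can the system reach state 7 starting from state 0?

Answer: UNREACHABLE

Trace:
7 transition(s) survive guard evaluation.
L0 = {0}
L1 = {6}  now seen {0,6}
L2 = {5}  now seen {0,5,6}
Reach set: {0,5,6}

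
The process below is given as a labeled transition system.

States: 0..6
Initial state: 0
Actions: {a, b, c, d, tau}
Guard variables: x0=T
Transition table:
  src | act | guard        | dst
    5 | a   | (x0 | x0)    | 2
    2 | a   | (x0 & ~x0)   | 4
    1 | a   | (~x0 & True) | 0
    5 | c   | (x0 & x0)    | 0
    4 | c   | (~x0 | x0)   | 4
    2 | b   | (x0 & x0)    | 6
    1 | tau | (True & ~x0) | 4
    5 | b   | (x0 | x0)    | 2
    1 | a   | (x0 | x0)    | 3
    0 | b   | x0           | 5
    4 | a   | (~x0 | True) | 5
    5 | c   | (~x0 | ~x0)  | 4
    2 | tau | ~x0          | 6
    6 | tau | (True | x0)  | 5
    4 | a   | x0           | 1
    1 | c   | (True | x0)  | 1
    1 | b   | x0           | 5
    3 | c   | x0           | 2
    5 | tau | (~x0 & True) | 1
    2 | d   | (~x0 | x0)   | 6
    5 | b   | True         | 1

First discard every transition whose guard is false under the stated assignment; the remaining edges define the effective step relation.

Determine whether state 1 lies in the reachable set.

Answer: REACHABLE

Working:
After dropping false guards: 15 live edges.
L0 = {0}
L1 = {5}  now seen {0,5}
L2 = {1,2}  now seen {0,1,2,5}
L3 = {3,6}  now seen {0,1,2,3,5,6}
Reachable = {0,1,2,3,5,6}
Path to 1: b·b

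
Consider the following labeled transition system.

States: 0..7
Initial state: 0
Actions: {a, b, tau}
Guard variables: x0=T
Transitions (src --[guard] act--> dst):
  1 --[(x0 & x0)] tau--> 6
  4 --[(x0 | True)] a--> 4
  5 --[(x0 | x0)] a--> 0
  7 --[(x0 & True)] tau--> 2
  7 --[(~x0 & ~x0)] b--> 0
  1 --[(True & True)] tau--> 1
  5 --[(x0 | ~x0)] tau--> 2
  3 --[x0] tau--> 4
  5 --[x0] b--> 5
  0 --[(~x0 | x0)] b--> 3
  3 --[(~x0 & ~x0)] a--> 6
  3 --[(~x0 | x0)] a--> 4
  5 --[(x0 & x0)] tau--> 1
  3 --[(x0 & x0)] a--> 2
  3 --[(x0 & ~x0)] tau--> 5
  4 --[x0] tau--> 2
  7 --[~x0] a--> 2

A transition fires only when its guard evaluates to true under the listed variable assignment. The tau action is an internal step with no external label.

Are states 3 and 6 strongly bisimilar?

Answer: NOT BISIMILAR

Trace:
Bisimulation quotient by refinement:
  P[0] = {{0,1,2,3,4,5,6,7}}
  P[1] = {{0},{1,7},{2,6},{3,4},{5}}
  P[2] = {{0},{1},{2,6},{3},{4},{5},{7}}
7 equivalence class(es) (converged in 3)
class of 3: {3}; class of 6: {2,6}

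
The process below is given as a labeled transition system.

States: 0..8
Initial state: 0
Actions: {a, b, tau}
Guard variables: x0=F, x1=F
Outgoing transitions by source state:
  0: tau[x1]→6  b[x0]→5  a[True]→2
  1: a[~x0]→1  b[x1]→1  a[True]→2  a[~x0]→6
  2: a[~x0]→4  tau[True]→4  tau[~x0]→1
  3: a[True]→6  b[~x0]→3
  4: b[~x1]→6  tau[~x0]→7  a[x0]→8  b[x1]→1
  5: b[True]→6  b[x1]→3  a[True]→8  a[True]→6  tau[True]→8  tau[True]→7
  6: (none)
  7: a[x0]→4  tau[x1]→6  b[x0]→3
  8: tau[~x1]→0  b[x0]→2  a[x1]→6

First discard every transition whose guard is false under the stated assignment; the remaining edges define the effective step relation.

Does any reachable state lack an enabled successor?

Answer: DEADLOCK at state 6

Analysis:
Reach set: {0,1,2,4,6,7}
  0: a→2  [deg 1]
  1: a→1  a→2  a→6  [deg 3]
  2: a→4  tau→1  tau→4  [deg 3]
  4: b→6  tau→7  [deg 2]
  6: ∅  [deadlock]
  7: ∅  [deadlock]
Path to 6: a·a·b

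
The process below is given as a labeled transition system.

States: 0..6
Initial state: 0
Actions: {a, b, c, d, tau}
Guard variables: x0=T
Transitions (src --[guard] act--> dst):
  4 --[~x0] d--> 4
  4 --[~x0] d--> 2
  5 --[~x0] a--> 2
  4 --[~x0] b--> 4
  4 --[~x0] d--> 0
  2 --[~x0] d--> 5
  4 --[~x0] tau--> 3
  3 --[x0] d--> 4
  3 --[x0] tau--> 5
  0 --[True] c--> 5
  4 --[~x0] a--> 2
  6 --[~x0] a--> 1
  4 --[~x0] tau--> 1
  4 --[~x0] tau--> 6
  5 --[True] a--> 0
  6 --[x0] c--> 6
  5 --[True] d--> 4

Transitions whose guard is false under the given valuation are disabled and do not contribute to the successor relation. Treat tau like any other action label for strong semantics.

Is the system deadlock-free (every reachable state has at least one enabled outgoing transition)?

Answer: DEADLOCK at state 4

Analysis:
Reachable = {0,4,5}
  0: c→5  [1 out]
  4: ∅  [deadlock]
  5: a→0  d→4  [2 out]
trace reaching 4: c·d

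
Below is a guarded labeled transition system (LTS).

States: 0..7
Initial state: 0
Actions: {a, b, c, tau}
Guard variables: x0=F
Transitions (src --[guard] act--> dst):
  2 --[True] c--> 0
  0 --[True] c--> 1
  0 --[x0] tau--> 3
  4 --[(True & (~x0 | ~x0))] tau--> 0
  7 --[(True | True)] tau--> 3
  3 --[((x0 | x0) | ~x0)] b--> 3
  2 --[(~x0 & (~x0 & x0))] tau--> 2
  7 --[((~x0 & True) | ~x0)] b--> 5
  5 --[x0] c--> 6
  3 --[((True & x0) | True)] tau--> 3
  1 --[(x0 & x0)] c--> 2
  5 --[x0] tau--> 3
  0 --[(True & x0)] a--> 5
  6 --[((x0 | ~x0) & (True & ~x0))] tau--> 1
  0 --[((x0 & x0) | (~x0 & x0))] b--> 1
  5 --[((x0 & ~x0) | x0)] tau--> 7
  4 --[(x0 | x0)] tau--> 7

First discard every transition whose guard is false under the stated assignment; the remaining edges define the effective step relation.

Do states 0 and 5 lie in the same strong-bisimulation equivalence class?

Refine partition for ~:
  P[0] = {{0,1,2,3,4,5,6,7}}
  P[1] = {{0,2},{1,5},{3,7},{4,6}}
  P[2] = {{0},{1,5},{2},{3},{4},{6},{7}}
stable after 3 split(s): 7 block(s)
0∈{0}, 5∈{1,5}

Answer: NOT BISIMILAR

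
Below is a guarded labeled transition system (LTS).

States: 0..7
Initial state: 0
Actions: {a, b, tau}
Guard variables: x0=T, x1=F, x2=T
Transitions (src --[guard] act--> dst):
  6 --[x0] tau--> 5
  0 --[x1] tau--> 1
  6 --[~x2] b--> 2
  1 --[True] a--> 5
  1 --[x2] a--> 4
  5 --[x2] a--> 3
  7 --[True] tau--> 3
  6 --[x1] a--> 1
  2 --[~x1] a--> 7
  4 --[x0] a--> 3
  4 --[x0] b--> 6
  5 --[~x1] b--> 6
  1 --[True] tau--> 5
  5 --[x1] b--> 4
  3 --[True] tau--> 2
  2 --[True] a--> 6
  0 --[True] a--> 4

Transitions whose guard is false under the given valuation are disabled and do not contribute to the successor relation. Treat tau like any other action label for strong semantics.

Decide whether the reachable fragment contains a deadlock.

Reach set: {0,2,3,4,5,6,7}
  0: a→4  [1 exit(s)]
  2: a→6  a→7  [2 exit(s)]
  3: tau→2  [1 exit(s)]
  4: a→3  b→6  [2 exit(s)]
  5: a→3  b→6  [2 exit(s)]
  6: tau→5  [1 exit(s)]
  7: tau→3  [1 exit(s)]

Answer: DEADLOCK-FREE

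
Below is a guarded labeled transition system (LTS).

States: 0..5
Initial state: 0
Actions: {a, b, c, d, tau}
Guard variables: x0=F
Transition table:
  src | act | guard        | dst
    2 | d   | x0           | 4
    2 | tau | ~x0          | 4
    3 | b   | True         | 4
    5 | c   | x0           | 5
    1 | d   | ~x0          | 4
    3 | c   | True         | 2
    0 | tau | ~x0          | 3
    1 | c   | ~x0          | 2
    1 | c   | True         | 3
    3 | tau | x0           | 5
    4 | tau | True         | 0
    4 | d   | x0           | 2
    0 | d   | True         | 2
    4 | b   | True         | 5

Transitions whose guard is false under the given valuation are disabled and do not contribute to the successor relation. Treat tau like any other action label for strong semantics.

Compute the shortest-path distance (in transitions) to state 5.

Breadth-first toward 5:
  L0 = {0}
  L1 = {2,3}
  L2 = {4}
  L3 = {5}
first hit 5 at d=3 via d·tau·b

Answer: 3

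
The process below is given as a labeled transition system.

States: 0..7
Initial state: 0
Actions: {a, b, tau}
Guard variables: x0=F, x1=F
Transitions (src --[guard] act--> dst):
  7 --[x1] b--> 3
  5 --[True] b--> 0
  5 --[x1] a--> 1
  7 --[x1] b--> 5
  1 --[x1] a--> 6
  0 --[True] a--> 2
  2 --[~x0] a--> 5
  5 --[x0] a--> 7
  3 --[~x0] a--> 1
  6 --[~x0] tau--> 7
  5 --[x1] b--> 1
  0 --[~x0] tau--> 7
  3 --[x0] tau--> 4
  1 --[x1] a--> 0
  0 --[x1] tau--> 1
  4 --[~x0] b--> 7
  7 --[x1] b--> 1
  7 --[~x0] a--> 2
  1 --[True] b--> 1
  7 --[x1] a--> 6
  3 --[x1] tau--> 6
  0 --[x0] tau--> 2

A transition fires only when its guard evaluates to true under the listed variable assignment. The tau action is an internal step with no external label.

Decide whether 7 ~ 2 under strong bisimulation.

Bisimulation quotient by refinement:
  round 0: {{0,1,2,3,4,5,6,7}}
  round 1: {{0},{1,4,5},{2,3,7},{6}}
  round 2: {{0},{1},{2,3},{4},{5},{6},{7}}
  round 3: {{0},{1},{2},{3},{4},{5},{6},{7}}
8 equivalence class(es) (converged in 4)
[7]={7}  [2]={2}

Answer: NOT BISIMILAR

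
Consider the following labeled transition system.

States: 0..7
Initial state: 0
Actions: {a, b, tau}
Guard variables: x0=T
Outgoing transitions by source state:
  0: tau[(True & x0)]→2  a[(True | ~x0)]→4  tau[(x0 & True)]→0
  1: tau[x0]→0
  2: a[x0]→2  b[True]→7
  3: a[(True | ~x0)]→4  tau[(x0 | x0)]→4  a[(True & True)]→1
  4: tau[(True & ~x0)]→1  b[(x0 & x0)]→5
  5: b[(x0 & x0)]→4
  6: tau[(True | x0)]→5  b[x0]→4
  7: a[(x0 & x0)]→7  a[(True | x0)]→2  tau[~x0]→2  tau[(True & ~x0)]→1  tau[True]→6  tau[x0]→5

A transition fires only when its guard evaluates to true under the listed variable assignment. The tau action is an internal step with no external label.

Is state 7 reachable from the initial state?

Guard filter leaves 17 enabled edge(s).
Layer 0: {0}
Layer 1: {2,4}  total {0,2,4}
Layer 2: {5,7}  total {0,2,4,5,7}
Layer 3: {6}  total {0,2,4,5,6,7}
R = {0,2,4,5,6,7}
trace reaching 7: tau·b

Answer: REACHABLE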